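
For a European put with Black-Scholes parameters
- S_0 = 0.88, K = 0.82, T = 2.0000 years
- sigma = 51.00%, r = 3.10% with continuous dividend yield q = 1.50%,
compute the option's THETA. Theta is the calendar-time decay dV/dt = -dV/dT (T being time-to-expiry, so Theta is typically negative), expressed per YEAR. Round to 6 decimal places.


d1 = 0.5029020616; d2 = -0.2183468552
phi(d1) = 0.3515533592; exp(-qT) = 0.9704455335; exp(-rT) = 0.9398828868
Theta = -S*exp(-qT)*phi(d1)*sigma/(2*sqrt(T)) + r*K*exp(-rT)*N(-d2) - q*S*exp(-qT)*N(-d1)
N(-d1) = 0.3075165658; N(-d2) = 0.5864205651; sqrt(T) = 1.4142135624
Term 1 = -0.8800 * 0.9704455335 * 0.3515533592 * 0.5100 / (2 * 1.4142135624) = -0.0541340192
Term 2 = 0.0310 * 0.8200 * 0.9398828868 * 0.5864205651 = 0.0140106563
Term 3 = -0.0150 * 0.8800 * 0.9704455335 * 0.3075165658 = -0.0039392506
Theta = -0.0541340192 + (0.0140106563) + (-0.0039392506) = -0.044063

Answer: Theta = -0.044063


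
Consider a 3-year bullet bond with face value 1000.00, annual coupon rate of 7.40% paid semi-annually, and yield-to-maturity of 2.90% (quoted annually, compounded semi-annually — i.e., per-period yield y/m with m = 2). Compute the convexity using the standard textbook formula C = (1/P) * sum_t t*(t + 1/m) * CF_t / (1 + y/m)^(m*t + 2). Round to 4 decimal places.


Coupon per period c = face * coupon_rate / m = 37.000000
Periods per year m = 2; per-period yield y/m = 0.014500
Number of cashflows N = 6
Cashflows (t years, CF_t, discount factor 1/(1+y/m)^(m*t), PV):
  t = 0.5000: CF_t = 37.000000, DF = 0.985707, PV = 36.471168
  t = 1.0000: CF_t = 37.000000, DF = 0.971619, PV = 35.949895
  t = 1.5000: CF_t = 37.000000, DF = 0.957732, PV = 35.436072
  t = 2.0000: CF_t = 37.000000, DF = 0.944043, PV = 34.929592
  t = 2.5000: CF_t = 37.000000, DF = 0.930550, PV = 34.430352
  t = 3.0000: CF_t = 1037.000000, DF = 0.917250, PV = 951.188187
Price P = sum_t PV_t = 1128.405266
Convexity numerator sum_t t*(t + 1/m) * CF_t / (1+y/m)^(m*t + 2):
  t = 0.5000: term = 17.718036
  t = 1.0000: term = 52.394389
  t = 1.5000: term = 103.291057
  t = 2.0000: term = 169.691239
  t = 2.5000: term = 250.898825
  t = 3.0000: term = 9704.019141
Convexity = (1/P) * sum = 10298.012687 / 1128.405266 = 9.126165

Answer: Convexity = 9.1262


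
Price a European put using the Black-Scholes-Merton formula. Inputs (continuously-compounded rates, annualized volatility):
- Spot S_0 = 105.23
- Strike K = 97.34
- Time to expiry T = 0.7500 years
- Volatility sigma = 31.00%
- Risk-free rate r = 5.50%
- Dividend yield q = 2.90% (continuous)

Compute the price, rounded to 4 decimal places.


d1 = (ln(S/K) + (r - q + 0.5*sigma^2) * T) / (sigma * sqrt(T)) = 0.49717653
d2 = d1 - sigma * sqrt(T) = 0.22870865
exp(-rT) = 0.95958920; exp(-qT) = 0.97848483
P = K * exp(-rT) * N(-d2) - S_0 * exp(-qT) * N(-d1)
N(-d1) = 0.30953229; N(-d2) = 0.40954768
P = 97.3400 * 0.95958920 * 0.40954768 - 105.2300 * 0.97848483 * 0.30953229 = 6.3831

Answer: Price = 6.3831


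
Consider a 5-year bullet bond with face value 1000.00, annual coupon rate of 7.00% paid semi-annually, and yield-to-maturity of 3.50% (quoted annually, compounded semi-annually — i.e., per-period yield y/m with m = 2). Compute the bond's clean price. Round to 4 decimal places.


Answer: Price = 1159.2714

Derivation:
Coupon per period c = face * coupon_rate / m = 35.000000
Periods per year m = 2; per-period yield y/m = 0.017500
Number of cashflows N = 10
Cashflows (t years, CF_t, discount factor 1/(1+y/m)^(m*t), PV):
  t = 0.5000: CF_t = 35.000000, DF = 0.982801, PV = 34.398034
  t = 1.0000: CF_t = 35.000000, DF = 0.965898, PV = 33.806422
  t = 1.5000: CF_t = 35.000000, DF = 0.949285, PV = 33.224985
  t = 2.0000: CF_t = 35.000000, DF = 0.932959, PV = 32.653548
  t = 2.5000: CF_t = 35.000000, DF = 0.916913, PV = 32.091939
  t = 3.0000: CF_t = 35.000000, DF = 0.901143, PV = 31.539989
  t = 3.5000: CF_t = 35.000000, DF = 0.885644, PV = 30.997532
  t = 4.0000: CF_t = 35.000000, DF = 0.870412, PV = 30.464405
  t = 4.5000: CF_t = 35.000000, DF = 0.855441, PV = 29.940447
  t = 5.0000: CF_t = 1035.000000, DF = 0.840729, PV = 870.154100
Price P = sum_t PV_t = 1159.271401


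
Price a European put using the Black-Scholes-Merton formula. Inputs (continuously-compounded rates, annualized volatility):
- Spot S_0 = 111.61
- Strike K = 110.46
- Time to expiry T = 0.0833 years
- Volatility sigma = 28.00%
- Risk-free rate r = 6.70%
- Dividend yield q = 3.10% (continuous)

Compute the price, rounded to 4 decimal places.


Answer: Price = 2.8743

Derivation:
d1 = (ln(S/K) + (r - q + 0.5*sigma^2) * T) / (sigma * sqrt(T)) = 0.20567698
d2 = d1 - sigma * sqrt(T) = 0.12486411
exp(-rT) = 0.99443445; exp(-qT) = 0.99742103
P = K * exp(-rT) * N(-d2) - S_0 * exp(-qT) * N(-d1)
N(-d1) = 0.41852162; N(-d2) = 0.45031557
P = 110.4600 * 0.99443445 * 0.45031557 - 111.6100 * 0.99742103 * 0.41852162 = 2.8743


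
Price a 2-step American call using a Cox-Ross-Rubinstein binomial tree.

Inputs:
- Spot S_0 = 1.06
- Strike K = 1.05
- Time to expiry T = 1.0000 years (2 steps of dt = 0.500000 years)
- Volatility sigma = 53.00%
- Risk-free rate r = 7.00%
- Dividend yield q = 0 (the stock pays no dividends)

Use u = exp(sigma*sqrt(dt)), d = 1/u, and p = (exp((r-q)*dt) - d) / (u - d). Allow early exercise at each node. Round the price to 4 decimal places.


dt = T/N = 0.500000
u = exp(sigma*sqrt(dt)) = 1.454652; d = 1/u = 0.687450
p = (exp((r-q)*dt) - d) / (u - d) = 0.453818
Discount per step: exp(-r*dt) = 0.965605
Stock lattice S(k, i) with i counting down-moves:
  k=0: S(0,0) = 1.0600
  k=1: S(1,0) = 1.5419; S(1,1) = 0.7287
  k=2: S(2,0) = 2.2430; S(2,1) = 1.0600; S(2,2) = 0.5009
Terminal payoffs V(N, i) = max(S_T - K, 0):
  V(2,0) = 1.192973; V(2,1) = 0.010000; V(2,2) = 0.000000
Backward induction: V(k, i) = exp(-r*dt) * [p * V(k+1, i) + (1-p) * V(k+1, i+1)]; then take max(V_cont, immediate exercise) for American.
  V(1,0) = exp(-r*dt) * [p*1.192973 + (1-p)*0.010000] = 0.528045; exercise = 0.491931; V(1,0) = max -> 0.528045
  V(1,1) = exp(-r*dt) * [p*0.010000 + (1-p)*0.000000] = 0.004382; exercise = 0.000000; V(1,1) = max -> 0.004382
  V(0,0) = exp(-r*dt) * [p*0.528045 + (1-p)*0.004382] = 0.233705; exercise = 0.010000; V(0,0) = max -> 0.233705

Answer: Price = V(0,0) = 0.2337


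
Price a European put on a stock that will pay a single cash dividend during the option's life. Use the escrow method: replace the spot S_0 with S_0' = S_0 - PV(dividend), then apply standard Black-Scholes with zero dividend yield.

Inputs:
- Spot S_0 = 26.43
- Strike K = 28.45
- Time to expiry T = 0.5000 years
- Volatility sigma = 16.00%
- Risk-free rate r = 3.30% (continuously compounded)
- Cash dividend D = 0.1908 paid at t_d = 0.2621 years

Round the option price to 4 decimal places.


Answer: Price = 2.2871

Derivation:
PV(D) = D * exp(-r * t_d) = 0.1908 * 0.99138800 = 0.18915683
S_0' = S_0 - PV(D) = 26.4300 - 0.18915683 = 26.24084317
d1 = (ln(S_0'/K) + (r + sigma^2/2)*T) / (sigma*sqrt(T)) = -0.51204310
d2 = d1 - sigma*sqrt(T) = -0.62518019
exp(-rT) = 0.98363538
N(-d1) = 0.69568958; N(-d2) = 0.73407360
P = K * exp(-rT) * N(-d2) - S_0' * N(-d1) = 28.4500 * 0.98363538 * 0.73407360 - 26.24084317 * 0.69568958 = 2.2871


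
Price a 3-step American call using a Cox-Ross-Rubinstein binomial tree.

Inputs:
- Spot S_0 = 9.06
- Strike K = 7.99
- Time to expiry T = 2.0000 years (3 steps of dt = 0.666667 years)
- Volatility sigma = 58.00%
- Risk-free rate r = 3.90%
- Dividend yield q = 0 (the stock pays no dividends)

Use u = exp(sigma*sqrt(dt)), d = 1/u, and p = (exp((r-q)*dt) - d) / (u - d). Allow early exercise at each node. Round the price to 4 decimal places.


Answer: Price = V(0,0) = 3.6977

Derivation:
dt = T/N = 0.666667
u = exp(sigma*sqrt(dt)) = 1.605713; d = 1/u = 0.622776
p = (exp((r-q)*dt) - d) / (u - d) = 0.410570
Discount per step: exp(-r*dt) = 0.974335
Stock lattice S(k, i) with i counting down-moves:
  k=0: S(0,0) = 9.0600
  k=1: S(1,0) = 14.5478; S(1,1) = 5.6424
  k=2: S(2,0) = 23.3595; S(2,1) = 9.0600; S(2,2) = 3.5139
  k=3: S(3,0) = 37.5087; S(3,1) = 14.5478; S(3,2) = 5.6424; S(3,3) = 2.1884
Terminal payoffs V(N, i) = max(S_T - K, 0):
  V(3,0) = 29.518710; V(3,1) = 6.557762; V(3,2) = 0.000000; V(3,3) = 0.000000
Backward induction: V(k, i) = exp(-r*dt) * [p * V(k+1, i) + (1-p) * V(k+1, i+1)]; then take max(V_cont, immediate exercise) for American.
  V(2,0) = exp(-r*dt) * [p*29.518710 + (1-p)*6.557762] = 15.574595; exercise = 15.369533; V(2,0) = max -> 15.574595
  V(2,1) = exp(-r*dt) * [p*6.557762 + (1-p)*0.000000] = 2.623321; exercise = 1.070000; V(2,1) = max -> 2.623321
  V(2,2) = exp(-r*dt) * [p*0.000000 + (1-p)*0.000000] = 0.000000; exercise = 0.000000; V(2,2) = max -> 0.000000
  V(1,0) = exp(-r*dt) * [p*15.574595 + (1-p)*2.623321] = 7.736932; exercise = 6.557762; V(1,0) = max -> 7.736932
  V(1,1) = exp(-r*dt) * [p*2.623321 + (1-p)*0.000000] = 1.049415; exercise = 0.000000; V(1,1) = max -> 1.049415
  V(0,0) = exp(-r*dt) * [p*7.736932 + (1-p)*1.049415] = 3.697710; exercise = 1.070000; V(0,0) = max -> 3.697710


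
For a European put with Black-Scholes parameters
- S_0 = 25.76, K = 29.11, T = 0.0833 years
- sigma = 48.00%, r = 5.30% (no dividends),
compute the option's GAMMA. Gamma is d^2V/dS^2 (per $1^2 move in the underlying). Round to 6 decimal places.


d1 = -0.7813674699; d2 = -0.9199038189
phi(d1) = 0.2939910087; exp(-qT) = 1.0000000000; exp(-rT) = 0.9955948313
Gamma = exp(-qT) * phi(d1) / (S * sigma * sqrt(T)) = 1.0000000000 * 0.2939910087 / (25.7600 * 0.4800 * 0.2886173938) = 0.082381

Answer: Gamma = 0.082381


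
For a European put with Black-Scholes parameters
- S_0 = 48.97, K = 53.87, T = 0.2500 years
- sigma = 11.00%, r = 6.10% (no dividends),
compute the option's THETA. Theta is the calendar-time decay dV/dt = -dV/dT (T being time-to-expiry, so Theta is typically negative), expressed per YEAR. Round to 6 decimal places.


Answer: Theta = 2.239451

Derivation:
d1 = -1.4291521996; d2 = -1.4841521996
phi(d1) = 0.1436785828; exp(-qT) = 1.0000000000; exp(-rT) = 0.9848656924
Theta = -S*exp(-qT)*phi(d1)*sigma/(2*sqrt(T)) + r*K*exp(-rT)*N(-d2) - q*S*exp(-qT)*N(-d1)
N(-d1) = 0.9235197535; N(-d2) = 0.9311157262; sqrt(T) = 0.5000000000
Term 1 = -48.9700 * 1.0000000000 * 0.1436785828 * 0.1100 / (2 * 0.5000000000) = -0.7739534220
Term 2 = 0.0610 * 53.8700 * 0.9848656924 * 0.9311157262 = 3.0134048401
Term 3 = 0 (no dividend yield, q = 0)
Theta = -0.7739534220 + (3.0134048401) + (0.0000000000) = 2.239451


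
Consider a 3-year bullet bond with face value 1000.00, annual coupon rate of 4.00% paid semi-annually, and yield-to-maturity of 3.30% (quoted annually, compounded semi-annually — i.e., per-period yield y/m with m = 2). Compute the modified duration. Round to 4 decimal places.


Coupon per period c = face * coupon_rate / m = 20.000000
Periods per year m = 2; per-period yield y/m = 0.016500
Number of cashflows N = 6
Cashflows (t years, CF_t, discount factor 1/(1+y/m)^(m*t), PV):
  t = 0.5000: CF_t = 20.000000, DF = 0.983768, PV = 19.675357
  t = 1.0000: CF_t = 20.000000, DF = 0.967799, PV = 19.355983
  t = 1.5000: CF_t = 20.000000, DF = 0.952090, PV = 19.041793
  t = 2.0000: CF_t = 20.000000, DF = 0.936635, PV = 18.732704
  t = 2.5000: CF_t = 20.000000, DF = 0.921432, PV = 18.428631
  t = 3.0000: CF_t = 1020.000000, DF = 0.906475, PV = 924.604226
Price P = sum_t PV_t = 1019.838693
First compute Macaulay numerator sum_t t * PV_t:
  t * PV_t at t = 0.5000: 9.837678
  t * PV_t at t = 1.0000: 19.355983
  t * PV_t at t = 1.5000: 28.562690
  t * PV_t at t = 2.0000: 37.465407
  t * PV_t at t = 2.5000: 46.071578
  t * PV_t at t = 3.0000: 2773.812677
Macaulay duration D = 2915.106014 / 1019.838693 = 2.858399
Modified duration = D / (1 + y/m) = 2.858399 / (1 + 0.016500) = 2.812001

Answer: Modified duration = 2.8120


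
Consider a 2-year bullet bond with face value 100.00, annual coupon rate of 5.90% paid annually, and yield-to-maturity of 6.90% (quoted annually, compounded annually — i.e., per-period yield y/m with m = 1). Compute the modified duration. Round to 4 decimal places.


Coupon per period c = face * coupon_rate / m = 5.900000
Periods per year m = 1; per-period yield y/m = 0.069000
Number of cashflows N = 2
Cashflows (t years, CF_t, discount factor 1/(1+y/m)^(m*t), PV):
  t = 1.0000: CF_t = 5.900000, DF = 0.935454, PV = 5.519177
  t = 2.0000: CF_t = 105.900000, DF = 0.875074, PV = 92.670296
Price P = sum_t PV_t = 98.189473
First compute Macaulay numerator sum_t t * PV_t:
  t * PV_t at t = 1.0000: 5.519177
  t * PV_t at t = 2.0000: 185.340592
Macaulay duration D = 190.859769 / 98.189473 = 1.943791
Modified duration = D / (1 + y/m) = 1.943791 / (1 + 0.069000) = 1.818326

Answer: Modified duration = 1.8183


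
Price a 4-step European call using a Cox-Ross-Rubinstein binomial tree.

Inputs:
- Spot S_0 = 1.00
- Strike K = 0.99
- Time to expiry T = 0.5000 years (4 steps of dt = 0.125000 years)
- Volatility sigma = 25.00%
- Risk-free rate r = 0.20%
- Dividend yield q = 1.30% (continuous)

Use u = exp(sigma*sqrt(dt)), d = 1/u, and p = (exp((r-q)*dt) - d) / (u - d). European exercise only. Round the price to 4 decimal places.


Answer: Price = V(0,0) = 0.0697

Derivation:
dt = T/N = 0.125000
u = exp(sigma*sqrt(dt)) = 1.092412; d = 1/u = 0.915405
p = (exp((r-q)*dt) - d) / (u - d) = 0.470155
Discount per step: exp(-r*dt) = 0.999750
Stock lattice S(k, i) with i counting down-moves:
  k=0: S(0,0) = 1.0000
  k=1: S(1,0) = 1.0924; S(1,1) = 0.9154
  k=2: S(2,0) = 1.1934; S(2,1) = 1.0000; S(2,2) = 0.8380
  k=3: S(3,0) = 1.3036; S(3,1) = 1.0924; S(3,2) = 0.9154; S(3,3) = 0.7671
  k=4: S(4,0) = 1.4241; S(4,1) = 1.1934; S(4,2) = 1.0000; S(4,3) = 0.8380; S(4,4) = 0.7022
Terminal payoffs V(N, i) = max(S_T - K, 0):
  V(4,0) = 0.434119; V(4,1) = 0.203365; V(4,2) = 0.010000; V(4,3) = 0.000000; V(4,4) = 0.000000
Backward induction: V(k, i) = exp(-r*dt) * [p * V(k+1, i) + (1-p) * V(k+1, i+1)].
  V(3,0) = exp(-r*dt) * [p*0.434119 + (1-p)*0.203365] = 0.311777
  V(3,1) = exp(-r*dt) * [p*0.203365 + (1-p)*0.010000] = 0.100886
  V(3,2) = exp(-r*dt) * [p*0.010000 + (1-p)*0.000000] = 0.004700
  V(3,3) = exp(-r*dt) * [p*0.000000 + (1-p)*0.000000] = 0.000000
  V(2,0) = exp(-r*dt) * [p*0.311777 + (1-p)*0.100886] = 0.199987
  V(2,1) = exp(-r*dt) * [p*0.100886 + (1-p)*0.004700] = 0.049910
  V(2,2) = exp(-r*dt) * [p*0.004700 + (1-p)*0.000000] = 0.002209
  V(1,0) = exp(-r*dt) * [p*0.199987 + (1-p)*0.049910] = 0.120439
  V(1,1) = exp(-r*dt) * [p*0.049910 + (1-p)*0.002209] = 0.024630
  V(0,0) = exp(-r*dt) * [p*0.120439 + (1-p)*0.024630] = 0.069658


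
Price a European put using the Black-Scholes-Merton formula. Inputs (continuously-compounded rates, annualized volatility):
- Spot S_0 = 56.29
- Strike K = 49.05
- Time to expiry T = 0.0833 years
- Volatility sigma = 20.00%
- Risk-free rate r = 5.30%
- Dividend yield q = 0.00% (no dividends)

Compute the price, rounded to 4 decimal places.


d1 = (ln(S/K) + (r - q + 0.5*sigma^2) * T) / (sigma * sqrt(T)) = 2.49045305
d2 = d1 - sigma * sqrt(T) = 2.43272957
exp(-rT) = 0.99559483; exp(-qT) = 1.00000000
P = K * exp(-rT) * N(-d2) - S_0 * exp(-qT) * N(-d1)
N(-d1) = 0.00637902; N(-d2) = 0.00749274
P = 49.0500 * 0.99559483 * 0.00749274 - 56.2900 * 1.00000000 * 0.00637902 = 0.0068

Answer: Price = 0.0068


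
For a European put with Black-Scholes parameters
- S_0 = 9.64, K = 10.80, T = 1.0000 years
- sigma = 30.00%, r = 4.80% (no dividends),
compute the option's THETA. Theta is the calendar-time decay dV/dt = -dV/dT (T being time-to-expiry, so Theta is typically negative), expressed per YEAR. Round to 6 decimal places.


d1 = -0.0687500850; d2 = -0.3687500850
phi(d1) = 0.3980005785; exp(-qT) = 1.0000000000; exp(-rT) = 0.9531337871
Theta = -S*exp(-qT)*phi(d1)*sigma/(2*sqrt(T)) + r*K*exp(-rT)*N(-d2) - q*S*exp(-qT)*N(-d1)
N(-d1) = 0.5274057248; N(-d2) = 0.6438429935; sqrt(T) = 1.0000000000
Term 1 = -9.6400 * 1.0000000000 * 0.3980005785 * 0.3000 / (2 * 1.0000000000) = -0.5755088365
Term 2 = 0.0480 * 10.8000 * 0.9531337871 * 0.6438429935 = 0.3181257559
Term 3 = 0 (no dividend yield, q = 0)
Theta = -0.5755088365 + (0.3181257559) + (0.0000000000) = -0.257383

Answer: Theta = -0.257383


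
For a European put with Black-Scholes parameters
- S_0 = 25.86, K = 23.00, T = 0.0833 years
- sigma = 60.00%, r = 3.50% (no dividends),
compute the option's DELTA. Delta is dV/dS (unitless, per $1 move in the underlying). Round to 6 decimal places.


d1 = 0.7802293528; d2 = 0.6070589165
phi(d1) = 0.2942523770; exp(-qT) = 1.0000000000; exp(-rT) = 0.9970887459
N(-d1) = 0.2176279439
Delta = -exp(-qT) * N(-d1) = -1.0000000000 * 0.2176279439 = -0.217628

Answer: Delta = -0.217628


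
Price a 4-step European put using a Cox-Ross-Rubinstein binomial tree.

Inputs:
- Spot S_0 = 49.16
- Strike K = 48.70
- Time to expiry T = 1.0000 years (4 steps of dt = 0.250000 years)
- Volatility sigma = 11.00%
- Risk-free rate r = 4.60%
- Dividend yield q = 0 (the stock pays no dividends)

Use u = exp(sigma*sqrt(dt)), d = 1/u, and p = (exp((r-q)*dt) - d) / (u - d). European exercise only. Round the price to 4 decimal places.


Answer: Price = V(0,0) = 0.9648

Derivation:
dt = T/N = 0.250000
u = exp(sigma*sqrt(dt)) = 1.056541; d = 1/u = 0.946485
p = (exp((r-q)*dt) - d) / (u - d) = 0.591349
Discount per step: exp(-r*dt) = 0.988566
Stock lattice S(k, i) with i counting down-moves:
  k=0: S(0,0) = 49.1600
  k=1: S(1,0) = 51.9395; S(1,1) = 46.5292
  k=2: S(2,0) = 54.8762; S(2,1) = 49.1600; S(2,2) = 44.0392
  k=3: S(3,0) = 57.9790; S(3,1) = 51.9395; S(3,2) = 46.5292; S(3,3) = 41.6825
  k=4: S(4,0) = 61.2571; S(4,1) = 54.8762; S(4,2) = 49.1600; S(4,3) = 44.0392; S(4,4) = 39.4518
Terminal payoffs V(N, i) = max(K - S_T, 0):
  V(4,0) = 0.000000; V(4,1) = 0.000000; V(4,2) = 0.000000; V(4,3) = 4.660794; V(4,4) = 9.248176
Backward induction: V(k, i) = exp(-r*dt) * [p * V(k+1, i) + (1-p) * V(k+1, i+1)].
  V(3,0) = exp(-r*dt) * [p*0.000000 + (1-p)*0.000000] = 0.000000
  V(3,1) = exp(-r*dt) * [p*0.000000 + (1-p)*0.000000] = 0.000000
  V(3,2) = exp(-r*dt) * [p*0.000000 + (1-p)*4.660794] = 1.882858
  V(3,3) = exp(-r*dt) * [p*4.660794 + (1-p)*9.248176] = 6.460703
  V(2,0) = exp(-r*dt) * [p*0.000000 + (1-p)*0.000000] = 0.000000
  V(2,1) = exp(-r*dt) * [p*0.000000 + (1-p)*1.882858] = 0.760634
  V(2,2) = exp(-r*dt) * [p*1.882858 + (1-p)*6.460703] = 3.710679
  V(1,0) = exp(-r*dt) * [p*0.000000 + (1-p)*0.760634] = 0.307279
  V(1,1) = exp(-r*dt) * [p*0.760634 + (1-p)*3.710679] = 1.943690
  V(0,0) = exp(-r*dt) * [p*0.307279 + (1-p)*1.943690] = 0.964840


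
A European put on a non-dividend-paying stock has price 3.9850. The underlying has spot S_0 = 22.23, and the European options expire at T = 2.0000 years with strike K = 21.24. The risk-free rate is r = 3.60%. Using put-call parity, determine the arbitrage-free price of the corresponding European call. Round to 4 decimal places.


Put-call parity: C - P = S_0 * exp(-qT) - K * exp(-rT).
S_0 * exp(-qT) = 22.2300 * 1.00000000 = 22.23000000
K * exp(-rT) = 21.2400 * 0.93053090 = 19.76447623
C = P + S*exp(-qT) - K*exp(-rT)
C = 3.9850 + 22.23000000 - 19.76447623 = 6.4505

Answer: Call price = 6.4505


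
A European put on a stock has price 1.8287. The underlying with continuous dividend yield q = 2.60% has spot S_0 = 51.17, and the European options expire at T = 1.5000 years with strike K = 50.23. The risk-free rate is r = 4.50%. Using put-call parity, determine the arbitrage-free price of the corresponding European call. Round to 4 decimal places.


Answer: Call price = 4.0901

Derivation:
Put-call parity: C - P = S_0 * exp(-qT) - K * exp(-rT).
S_0 * exp(-qT) = 51.1700 * 0.96175071 = 49.21278379
K * exp(-rT) = 50.2300 * 0.93472772 = 46.95137341
C = P + S*exp(-qT) - K*exp(-rT)
C = 1.8287 + 49.21278379 - 46.95137341 = 4.0901


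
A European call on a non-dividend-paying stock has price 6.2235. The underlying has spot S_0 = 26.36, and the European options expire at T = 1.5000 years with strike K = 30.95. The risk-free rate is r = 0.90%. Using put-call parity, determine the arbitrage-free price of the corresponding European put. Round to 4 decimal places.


Answer: Put price = 10.3985

Derivation:
Put-call parity: C - P = S_0 * exp(-qT) - K * exp(-rT).
S_0 * exp(-qT) = 26.3600 * 1.00000000 = 26.36000000
K * exp(-rT) = 30.9500 * 0.98659072 = 30.53498267
P = C - S*exp(-qT) + K*exp(-rT)
P = 6.2235 - 26.36000000 + 30.53498267 = 10.3985


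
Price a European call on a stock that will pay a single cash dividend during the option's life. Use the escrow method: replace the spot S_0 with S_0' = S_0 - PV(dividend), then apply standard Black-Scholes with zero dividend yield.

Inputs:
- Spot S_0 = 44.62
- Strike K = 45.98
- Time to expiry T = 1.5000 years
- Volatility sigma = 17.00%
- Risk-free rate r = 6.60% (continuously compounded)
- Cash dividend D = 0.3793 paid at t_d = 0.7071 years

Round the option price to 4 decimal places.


PV(D) = D * exp(-r * t_d) = 0.3793 * 0.95440363 = 0.36200530
S_0' = S_0 - PV(D) = 44.6200 - 0.36200530 = 44.25799470
d1 = (ln(S_0'/K) + (r + sigma^2/2)*T) / (sigma*sqrt(T)) = 0.39626263
d2 = d1 - sigma*sqrt(T) = 0.18805601
exp(-rT) = 0.90574271
N(d1) = 0.65404436; N(d2) = 0.57458363
C = S_0' * N(d1) - K * exp(-rT) * N(d2) = 44.25799470 * 0.65404436 - 45.9800 * 0.90574271 * 0.57458363 = 5.0176

Answer: Price = 5.0176


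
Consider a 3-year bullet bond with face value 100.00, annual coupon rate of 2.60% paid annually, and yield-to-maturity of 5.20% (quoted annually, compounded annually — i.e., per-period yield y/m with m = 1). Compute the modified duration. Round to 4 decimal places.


Answer: Modified duration = 2.7771

Derivation:
Coupon per period c = face * coupon_rate / m = 2.600000
Periods per year m = 1; per-period yield y/m = 0.052000
Number of cashflows N = 3
Cashflows (t years, CF_t, discount factor 1/(1+y/m)^(m*t), PV):
  t = 1.0000: CF_t = 2.600000, DF = 0.950570, PV = 2.471483
  t = 2.0000: CF_t = 2.600000, DF = 0.903584, PV = 2.349318
  t = 3.0000: CF_t = 102.600000, DF = 0.858920, PV = 88.125205
Price P = sum_t PV_t = 92.946006
First compute Macaulay numerator sum_t t * PV_t:
  t * PV_t at t = 1.0000: 2.471483
  t * PV_t at t = 2.0000: 4.698637
  t * PV_t at t = 3.0000: 264.375616
Macaulay duration D = 271.545735 / 92.946006 = 2.921543
Modified duration = D / (1 + y/m) = 2.921543 / (1 + 0.052000) = 2.777132


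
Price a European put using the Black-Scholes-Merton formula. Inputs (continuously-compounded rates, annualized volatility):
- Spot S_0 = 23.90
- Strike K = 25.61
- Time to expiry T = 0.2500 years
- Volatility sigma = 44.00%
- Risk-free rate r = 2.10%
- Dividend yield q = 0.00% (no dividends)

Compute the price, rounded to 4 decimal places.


Answer: Price = 3.0404

Derivation:
d1 = (ln(S/K) + (r - q + 0.5*sigma^2) * T) / (sigma * sqrt(T)) = -0.18024746
d2 = d1 - sigma * sqrt(T) = -0.40024746
exp(-rT) = 0.99476376; exp(-qT) = 1.00000000
P = K * exp(-rT) * N(-d2) - S_0 * exp(-qT) * N(-d1)
N(-d1) = 0.57152085; N(-d2) = 0.65551287
P = 25.6100 * 0.99476376 * 0.65551287 - 23.9000 * 1.00000000 * 0.57152085 = 3.0404


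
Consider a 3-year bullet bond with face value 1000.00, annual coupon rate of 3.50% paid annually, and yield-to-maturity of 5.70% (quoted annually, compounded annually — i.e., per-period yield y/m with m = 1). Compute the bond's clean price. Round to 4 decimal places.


Coupon per period c = face * coupon_rate / m = 35.000000
Periods per year m = 1; per-period yield y/m = 0.057000
Number of cashflows N = 3
Cashflows (t years, CF_t, discount factor 1/(1+y/m)^(m*t), PV):
  t = 1.0000: CF_t = 35.000000, DF = 0.946074, PV = 33.112583
  t = 2.0000: CF_t = 35.000000, DF = 0.895056, PV = 31.326947
  t = 3.0000: CF_t = 1035.000000, DF = 0.846789, PV = 876.426273
Price P = sum_t PV_t = 940.865802

Answer: Price = 940.8658


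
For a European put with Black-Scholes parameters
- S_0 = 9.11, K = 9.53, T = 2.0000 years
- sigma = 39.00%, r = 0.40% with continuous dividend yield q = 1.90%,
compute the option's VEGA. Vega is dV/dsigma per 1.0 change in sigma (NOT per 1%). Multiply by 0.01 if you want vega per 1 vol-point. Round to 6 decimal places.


Answer: Vega = 4.900099

Derivation:
d1 = 0.1396590170; d2 = -0.4118842724
phi(d1) = 0.3950705771; exp(-qT) = 0.9627129409; exp(-rT) = 0.9920319148
Vega = S * exp(-qT) * phi(d1) * sqrt(T) = 9.1100 * 0.9627129409 * 0.3950705771 * 1.4142135624 = 4.900099


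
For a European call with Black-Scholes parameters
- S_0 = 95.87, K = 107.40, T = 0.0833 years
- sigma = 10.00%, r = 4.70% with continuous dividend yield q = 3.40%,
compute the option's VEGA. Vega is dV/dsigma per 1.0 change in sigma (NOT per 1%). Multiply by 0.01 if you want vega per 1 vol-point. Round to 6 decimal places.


Answer: Vega = 0.005858

Derivation:
d1 = -3.8829147999; d2 = -3.9117765392
phi(d1) = 0.0002123123; exp(-qT) = 0.9971718069; exp(-rT) = 0.9960925540
Vega = S * exp(-qT) * phi(d1) * sqrt(T) = 95.8700 * 0.9971718069 * 0.0002123123 * 0.2886173938 = 0.005858


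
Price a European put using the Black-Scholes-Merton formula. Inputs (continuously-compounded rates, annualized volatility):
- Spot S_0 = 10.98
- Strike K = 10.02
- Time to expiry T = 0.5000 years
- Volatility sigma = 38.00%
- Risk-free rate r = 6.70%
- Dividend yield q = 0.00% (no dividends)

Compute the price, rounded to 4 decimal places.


d1 = (ln(S/K) + (r - q + 0.5*sigma^2) * T) / (sigma * sqrt(T)) = 0.59952361
d2 = d1 - sigma * sqrt(T) = 0.33082304
exp(-rT) = 0.96705491; exp(-qT) = 1.00000000
P = K * exp(-rT) * N(-d2) - S_0 * exp(-qT) * N(-d1)
N(-d1) = 0.27441188; N(-d2) = 0.37038908
P = 10.0200 * 0.96705491 * 0.37038908 - 10.9800 * 1.00000000 * 0.27441188 = 0.5760

Answer: Price = 0.5760


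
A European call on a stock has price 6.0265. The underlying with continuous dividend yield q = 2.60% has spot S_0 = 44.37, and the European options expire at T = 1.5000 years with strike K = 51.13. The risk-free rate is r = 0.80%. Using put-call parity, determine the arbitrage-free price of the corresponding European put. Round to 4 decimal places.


Put-call parity: C - P = S_0 * exp(-qT) - K * exp(-rT).
S_0 * exp(-qT) = 44.3700 * 0.96175071 = 42.67287896
K * exp(-rT) = 51.1300 * 0.98807171 = 50.52010668
P = C - S*exp(-qT) + K*exp(-rT)
P = 6.0265 - 42.67287896 + 50.52010668 = 13.8737

Answer: Put price = 13.8737


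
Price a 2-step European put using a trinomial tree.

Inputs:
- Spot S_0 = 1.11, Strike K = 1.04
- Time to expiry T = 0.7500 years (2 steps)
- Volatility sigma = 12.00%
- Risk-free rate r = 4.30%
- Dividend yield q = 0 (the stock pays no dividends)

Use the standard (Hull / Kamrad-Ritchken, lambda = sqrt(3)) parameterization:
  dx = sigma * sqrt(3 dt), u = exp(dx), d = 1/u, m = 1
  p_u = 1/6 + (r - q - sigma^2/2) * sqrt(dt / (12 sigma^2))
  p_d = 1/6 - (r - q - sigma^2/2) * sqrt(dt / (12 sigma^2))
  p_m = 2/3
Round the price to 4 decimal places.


dt = T/N = 0.375000; dx = sigma*sqrt(3*dt) = 0.127279
u = exp(dx) = 1.135734; d = 1/u = 0.880488
p_u = 0.219405, p_m = 0.666667, p_d = 0.113928
Discount per step: exp(-r*dt) = 0.984004
Stock lattice S(k, j) with j the centered position index:
  k=0: S(0,+0) = 1.1100
  k=1: S(1,-1) = 0.9773; S(1,+0) = 1.1100; S(1,+1) = 1.2607
  k=2: S(2,-2) = 0.8605; S(2,-1) = 0.9773; S(2,+0) = 1.1100; S(2,+1) = 1.2607; S(2,+2) = 1.4318
Terminal payoffs V(N, j) = max(K - S_T, 0):
  V(2,-2) = 0.179463; V(2,-1) = 0.062659; V(2,+0) = 0.000000; V(2,+1) = 0.000000; V(2,+2) = 0.000000
Backward induction: V(k, j) = exp(-r*dt) * [p_u * V(k+1, j+1) + p_m * V(k+1, j) + p_d * V(k+1, j-1)]
  V(1,-1) = exp(-r*dt) * [p_u*0.000000 + p_m*0.062659 + p_d*0.179463] = 0.061223
  V(1,+0) = exp(-r*dt) * [p_u*0.000000 + p_m*0.000000 + p_d*0.062659] = 0.007024
  V(1,+1) = exp(-r*dt) * [p_u*0.000000 + p_m*0.000000 + p_d*0.000000] = 0.000000
  V(0,+0) = exp(-r*dt) * [p_u*0.000000 + p_m*0.007024 + p_d*0.061223] = 0.011471

Answer: Price = V(0,0) = 0.0115


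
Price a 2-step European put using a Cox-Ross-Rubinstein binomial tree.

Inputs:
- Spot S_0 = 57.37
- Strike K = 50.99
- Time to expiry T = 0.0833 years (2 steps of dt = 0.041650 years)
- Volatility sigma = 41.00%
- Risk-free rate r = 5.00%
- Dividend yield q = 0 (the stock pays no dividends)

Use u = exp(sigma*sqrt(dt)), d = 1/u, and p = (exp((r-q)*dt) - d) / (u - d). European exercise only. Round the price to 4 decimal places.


Answer: Price = V(0,0) = 0.6335

Derivation:
dt = T/N = 0.041650
u = exp(sigma*sqrt(dt)) = 1.087275; d = 1/u = 0.919731
p = (exp((r-q)*dt) - d) / (u - d) = 0.491536
Discount per step: exp(-r*dt) = 0.997920
Stock lattice S(k, i) with i counting down-moves:
  k=0: S(0,0) = 57.3700
  k=1: S(1,0) = 62.3769; S(1,1) = 52.7650
  k=2: S(2,0) = 67.8209; S(2,1) = 57.3700; S(2,2) = 48.5296
Terminal payoffs V(N, i) = max(K - S_T, 0):
  V(2,0) = 0.000000; V(2,1) = 0.000000; V(2,2) = 2.460435
Backward induction: V(k, i) = exp(-r*dt) * [p * V(k+1, i) + (1-p) * V(k+1, i+1)].
  V(1,0) = exp(-r*dt) * [p*0.000000 + (1-p)*0.000000] = 0.000000
  V(1,1) = exp(-r*dt) * [p*0.000000 + (1-p)*2.460435] = 1.248440
  V(0,0) = exp(-r*dt) * [p*0.000000 + (1-p)*1.248440] = 0.633466


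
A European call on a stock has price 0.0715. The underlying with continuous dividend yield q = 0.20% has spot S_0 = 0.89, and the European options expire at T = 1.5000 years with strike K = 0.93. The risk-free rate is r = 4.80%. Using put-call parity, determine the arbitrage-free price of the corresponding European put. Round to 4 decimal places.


Put-call parity: C - P = S_0 * exp(-qT) - K * exp(-rT).
S_0 * exp(-qT) = 0.8900 * 0.99700450 = 0.88733400
K * exp(-rT) = 0.9300 * 0.93053090 = 0.86539373
P = C - S*exp(-qT) + K*exp(-rT)
P = 0.0715 - 0.88733400 + 0.86539373 = 0.0496

Answer: Put price = 0.0496


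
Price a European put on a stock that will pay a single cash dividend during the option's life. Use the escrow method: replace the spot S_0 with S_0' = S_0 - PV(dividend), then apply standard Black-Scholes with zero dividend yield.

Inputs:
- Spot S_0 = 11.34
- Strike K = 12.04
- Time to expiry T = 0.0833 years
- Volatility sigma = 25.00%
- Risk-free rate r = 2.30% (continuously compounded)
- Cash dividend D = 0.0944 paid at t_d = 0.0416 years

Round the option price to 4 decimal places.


PV(D) = D * exp(-r * t_d) = 0.0944 * 0.99904366 = 0.09430972
S_0' = S_0 - PV(D) = 11.3400 - 0.09430972 = 11.24569028
d1 = (ln(S_0'/K) + (r + sigma^2/2)*T) / (sigma*sqrt(T)) = -0.88325163
d2 = d1 - sigma*sqrt(T) = -0.95540598
exp(-rT) = 0.99808593
N(-d1) = 0.81144983; N(-d2) = 0.83031378
P = K * exp(-rT) * N(-d2) - S_0' * N(-d1) = 12.0400 * 0.99808593 * 0.83031378 - 11.24569028 * 0.81144983 = 0.8525

Answer: Price = 0.8525


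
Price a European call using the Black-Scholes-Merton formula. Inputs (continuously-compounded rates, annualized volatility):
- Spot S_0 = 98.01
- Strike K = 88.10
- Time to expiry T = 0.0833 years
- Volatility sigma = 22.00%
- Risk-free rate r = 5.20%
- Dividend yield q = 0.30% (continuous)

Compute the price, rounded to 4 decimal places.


Answer: Price = 10.3631

Derivation:
d1 = (ln(S/K) + (r - q + 0.5*sigma^2) * T) / (sigma * sqrt(T)) = 1.77483383
d2 = d1 - sigma * sqrt(T) = 1.71133801
exp(-rT) = 0.99567777; exp(-qT) = 0.99975013
C = S_0 * exp(-qT) * N(d1) - K * exp(-rT) * N(d2)
N(d1) = 0.96203734; N(d2) = 0.95649063
C = 98.0100 * 0.99975013 * 0.96203734 - 88.1000 * 0.99567777 * 0.95649063 = 10.3631


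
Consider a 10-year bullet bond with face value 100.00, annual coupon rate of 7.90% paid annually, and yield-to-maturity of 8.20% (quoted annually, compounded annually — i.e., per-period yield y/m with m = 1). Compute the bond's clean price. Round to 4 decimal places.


Answer: Price = 98.0050

Derivation:
Coupon per period c = face * coupon_rate / m = 7.900000
Periods per year m = 1; per-period yield y/m = 0.082000
Number of cashflows N = 10
Cashflows (t years, CF_t, discount factor 1/(1+y/m)^(m*t), PV):
  t = 1.0000: CF_t = 7.900000, DF = 0.924214, PV = 7.301294
  t = 2.0000: CF_t = 7.900000, DF = 0.854172, PV = 6.747961
  t = 3.0000: CF_t = 7.900000, DF = 0.789438, PV = 6.236563
  t = 4.0000: CF_t = 7.900000, DF = 0.729610, PV = 5.763921
  t = 5.0000: CF_t = 7.900000, DF = 0.674316, PV = 5.327099
  t = 6.0000: CF_t = 7.900000, DF = 0.623213, PV = 4.923382
  t = 7.0000: CF_t = 7.900000, DF = 0.575982, PV = 4.550261
  t = 8.0000: CF_t = 7.900000, DF = 0.532331, PV = 4.205416
  t = 9.0000: CF_t = 7.900000, DF = 0.491988, PV = 3.886706
  t = 10.0000: CF_t = 107.900000, DF = 0.454703, PV = 49.062405
Price P = sum_t PV_t = 98.005009


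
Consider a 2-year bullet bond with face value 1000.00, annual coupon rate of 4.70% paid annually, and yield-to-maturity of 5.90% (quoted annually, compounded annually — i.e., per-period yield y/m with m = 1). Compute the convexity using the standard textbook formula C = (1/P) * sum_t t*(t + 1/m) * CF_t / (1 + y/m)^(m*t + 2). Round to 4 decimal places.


Coupon per period c = face * coupon_rate / m = 47.000000
Periods per year m = 1; per-period yield y/m = 0.059000
Number of cashflows N = 2
Cashflows (t years, CF_t, discount factor 1/(1+y/m)^(m*t), PV):
  t = 1.0000: CF_t = 47.000000, DF = 0.944287, PV = 44.381492
  t = 2.0000: CF_t = 1047.000000, DF = 0.891678, PV = 933.586927
Price P = sum_t PV_t = 977.968419
Convexity numerator sum_t t*(t + 1/m) * CF_t / (1+y/m)^(m*t + 2):
  t = 1.0000: term = 79.148005
  t = 2.0000: term = 4994.753865
Convexity = (1/P) * sum = 5073.901870 / 977.968419 = 5.188206

Answer: Convexity = 5.1882


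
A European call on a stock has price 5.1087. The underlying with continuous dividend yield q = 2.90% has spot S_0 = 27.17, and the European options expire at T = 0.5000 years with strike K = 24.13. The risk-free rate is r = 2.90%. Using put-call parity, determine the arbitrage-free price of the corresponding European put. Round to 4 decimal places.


Answer: Put price = 2.1125

Derivation:
Put-call parity: C - P = S_0 * exp(-qT) - K * exp(-rT).
S_0 * exp(-qT) = 27.1700 * 0.98560462 = 26.77887749
K * exp(-rT) = 24.1300 * 0.98560462 = 23.78263945
P = C - S*exp(-qT) + K*exp(-rT)
P = 5.1087 - 26.77887749 + 23.78263945 = 2.1125


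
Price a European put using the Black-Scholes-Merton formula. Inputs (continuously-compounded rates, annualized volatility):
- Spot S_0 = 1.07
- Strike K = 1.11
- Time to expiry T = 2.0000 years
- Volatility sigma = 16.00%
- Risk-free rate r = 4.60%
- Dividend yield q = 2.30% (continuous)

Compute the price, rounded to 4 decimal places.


Answer: Price = 0.0870

Derivation:
d1 = (ln(S/K) + (r - q + 0.5*sigma^2) * T) / (sigma * sqrt(T)) = 0.15423163
d2 = d1 - sigma * sqrt(T) = -0.07204254
exp(-rT) = 0.91210515; exp(-qT) = 0.95504196
P = K * exp(-rT) * N(-d2) - S_0 * exp(-qT) * N(-d1)
N(-d1) = 0.43871355; N(-d2) = 0.52871597
P = 1.1100 * 0.91210515 * 0.52871597 - 1.0700 * 0.95504196 * 0.43871355 = 0.0870


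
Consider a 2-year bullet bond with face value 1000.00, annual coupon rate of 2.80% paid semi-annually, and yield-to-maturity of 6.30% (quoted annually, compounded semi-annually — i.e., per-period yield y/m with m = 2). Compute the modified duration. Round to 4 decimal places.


Coupon per period c = face * coupon_rate / m = 14.000000
Periods per year m = 2; per-period yield y/m = 0.031500
Number of cashflows N = 4
Cashflows (t years, CF_t, discount factor 1/(1+y/m)^(m*t), PV):
  t = 0.5000: CF_t = 14.000000, DF = 0.969462, PV = 13.572467
  t = 1.0000: CF_t = 14.000000, DF = 0.939856, PV = 13.157991
  t = 1.5000: CF_t = 14.000000, DF = 0.911155, PV = 12.756171
  t = 2.0000: CF_t = 1014.000000, DF = 0.883330, PV = 895.696806
Price P = sum_t PV_t = 935.183435
First compute Macaulay numerator sum_t t * PV_t:
  t * PV_t at t = 0.5000: 6.786234
  t * PV_t at t = 1.0000: 13.157991
  t * PV_t at t = 1.5000: 19.134257
  t * PV_t at t = 2.0000: 1791.393613
Macaulay duration D = 1830.472094 / 935.183435 = 1.957340
Modified duration = D / (1 + y/m) = 1.957340 / (1 + 0.031500) = 1.897567

Answer: Modified duration = 1.8976


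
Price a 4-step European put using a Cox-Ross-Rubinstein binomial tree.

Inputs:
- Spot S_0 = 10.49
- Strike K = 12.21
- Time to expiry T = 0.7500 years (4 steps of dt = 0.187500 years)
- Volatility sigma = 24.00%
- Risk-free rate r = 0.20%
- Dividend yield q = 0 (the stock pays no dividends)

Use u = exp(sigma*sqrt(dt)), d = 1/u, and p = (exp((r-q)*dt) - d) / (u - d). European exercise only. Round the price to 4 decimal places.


dt = T/N = 0.187500
u = exp(sigma*sqrt(dt)) = 1.109515; d = 1/u = 0.901295
p = (exp((r-q)*dt) - d) / (u - d) = 0.475844
Discount per step: exp(-r*dt) = 0.999625
Stock lattice S(k, i) with i counting down-moves:
  k=0: S(0,0) = 10.4900
  k=1: S(1,0) = 11.6388; S(1,1) = 9.4546
  k=2: S(2,0) = 12.9134; S(2,1) = 10.4900; S(2,2) = 8.5214
  k=3: S(3,0) = 14.3277; S(3,1) = 11.6388; S(3,2) = 9.4546; S(3,3) = 7.6803
  k=4: S(4,0) = 15.8967; S(4,1) = 12.9134; S(4,2) = 10.4900; S(4,3) = 8.5214; S(4,4) = 6.9222
Terminal payoffs V(N, i) = max(K - S_T, 0):
  V(4,0) = 0.000000; V(4,1) = 0.000000; V(4,2) = 1.720000; V(4,3) = 3.688637; V(4,4) = 5.287824
Backward induction: V(k, i) = exp(-r*dt) * [p * V(k+1, i) + (1-p) * V(k+1, i+1)].
  V(3,0) = exp(-r*dt) * [p*0.000000 + (1-p)*0.000000] = 0.000000
  V(3,1) = exp(-r*dt) * [p*0.000000 + (1-p)*1.720000] = 0.901210
  V(3,2) = exp(-r*dt) * [p*1.720000 + (1-p)*3.688637] = 2.750841
  V(3,3) = exp(-r*dt) * [p*3.688637 + (1-p)*5.287824] = 4.525163
  V(2,0) = exp(-r*dt) * [p*0.000000 + (1-p)*0.901210] = 0.472198
  V(2,1) = exp(-r*dt) * [p*0.901210 + (1-p)*2.750841] = 1.870004
  V(2,2) = exp(-r*dt) * [p*2.750841 + (1-p)*4.525163] = 3.679483
  V(1,0) = exp(-r*dt) * [p*0.472198 + (1-p)*1.870004] = 1.204415
  V(1,1) = exp(-r*dt) * [p*1.870004 + (1-p)*3.679483] = 2.817397
  V(0,0) = exp(-r*dt) * [p*1.204415 + (1-p)*2.817397] = 2.049101

Answer: Price = V(0,0) = 2.0491


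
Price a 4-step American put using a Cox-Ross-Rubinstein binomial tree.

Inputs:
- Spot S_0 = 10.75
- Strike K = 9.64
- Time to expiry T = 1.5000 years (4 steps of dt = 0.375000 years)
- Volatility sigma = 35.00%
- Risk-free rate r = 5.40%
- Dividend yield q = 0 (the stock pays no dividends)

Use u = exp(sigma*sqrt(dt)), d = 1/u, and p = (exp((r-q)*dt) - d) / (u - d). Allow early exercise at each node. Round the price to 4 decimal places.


Answer: Price = V(0,0) = 0.9600

Derivation:
dt = T/N = 0.375000
u = exp(sigma*sqrt(dt)) = 1.239032; d = 1/u = 0.807082
p = (exp((r-q)*dt) - d) / (u - d) = 0.493980
Discount per step: exp(-r*dt) = 0.979954
Stock lattice S(k, i) with i counting down-moves:
  k=0: S(0,0) = 10.7500
  k=1: S(1,0) = 13.3196; S(1,1) = 8.6761
  k=2: S(2,0) = 16.5034; S(2,1) = 10.7500; S(2,2) = 7.0023
  k=3: S(3,0) = 20.4482; S(3,1) = 13.3196; S(3,2) = 8.6761; S(3,3) = 5.6515
  k=4: S(4,0) = 25.3360; S(4,1) = 16.5034; S(4,2) = 10.7500; S(4,3) = 7.0023; S(4,4) = 4.5612
Terminal payoffs V(N, i) = max(K - S_T, 0):
  V(4,0) = 0.000000; V(4,1) = 0.000000; V(4,2) = 0.000000; V(4,3) = 2.637655; V(4,4) = 5.078806
Backward induction: V(k, i) = exp(-r*dt) * [p * V(k+1, i) + (1-p) * V(k+1, i+1)]; then take max(V_cont, immediate exercise) for American.
  V(3,0) = exp(-r*dt) * [p*0.000000 + (1-p)*0.000000] = 0.000000; exercise = 0.000000; V(3,0) = max -> 0.000000
  V(3,1) = exp(-r*dt) * [p*0.000000 + (1-p)*0.000000] = 0.000000; exercise = 0.000000; V(3,1) = max -> 0.000000
  V(3,2) = exp(-r*dt) * [p*0.000000 + (1-p)*2.637655] = 1.307951; exercise = 0.963872; V(3,2) = max -> 1.307951
  V(3,3) = exp(-r*dt) * [p*2.637655 + (1-p)*5.078806] = 3.795289; exercise = 3.988536; V(3,3) = max -> 3.988536
  V(2,0) = exp(-r*dt) * [p*0.000000 + (1-p)*0.000000] = 0.000000; exercise = 0.000000; V(2,0) = max -> 0.000000
  V(2,1) = exp(-r*dt) * [p*0.000000 + (1-p)*1.307951] = 0.648582; exercise = 0.000000; V(2,1) = max -> 0.648582
  V(2,2) = exp(-r*dt) * [p*1.307951 + (1-p)*3.988536] = 2.610969; exercise = 2.637655; V(2,2) = max -> 2.637655
  V(1,0) = exp(-r*dt) * [p*0.000000 + (1-p)*0.648582] = 0.321616; exercise = 0.000000; V(1,0) = max -> 0.321616
  V(1,1) = exp(-r*dt) * [p*0.648582 + (1-p)*2.637655] = 1.621914; exercise = 0.963872; V(1,1) = max -> 1.621914
  V(0,0) = exp(-r*dt) * [p*0.321616 + (1-p)*1.621914] = 0.959956; exercise = 0.000000; V(0,0) = max -> 0.959956


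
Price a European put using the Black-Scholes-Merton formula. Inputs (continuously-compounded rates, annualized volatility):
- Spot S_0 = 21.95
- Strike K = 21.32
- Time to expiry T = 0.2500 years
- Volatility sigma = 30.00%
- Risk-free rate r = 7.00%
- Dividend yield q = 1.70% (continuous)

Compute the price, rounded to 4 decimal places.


d1 = (ln(S/K) + (r - q + 0.5*sigma^2) * T) / (sigma * sqrt(T)) = 0.35747693
d2 = d1 - sigma * sqrt(T) = 0.20747693
exp(-rT) = 0.98265224; exp(-qT) = 0.99575902
P = K * exp(-rT) * N(-d2) - S_0 * exp(-qT) * N(-d1)
N(-d1) = 0.36036740; N(-d2) = 0.41781870
P = 21.3200 * 0.98265224 * 0.41781870 - 21.9500 * 0.99575902 * 0.36036740 = 0.8768

Answer: Price = 0.8768
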